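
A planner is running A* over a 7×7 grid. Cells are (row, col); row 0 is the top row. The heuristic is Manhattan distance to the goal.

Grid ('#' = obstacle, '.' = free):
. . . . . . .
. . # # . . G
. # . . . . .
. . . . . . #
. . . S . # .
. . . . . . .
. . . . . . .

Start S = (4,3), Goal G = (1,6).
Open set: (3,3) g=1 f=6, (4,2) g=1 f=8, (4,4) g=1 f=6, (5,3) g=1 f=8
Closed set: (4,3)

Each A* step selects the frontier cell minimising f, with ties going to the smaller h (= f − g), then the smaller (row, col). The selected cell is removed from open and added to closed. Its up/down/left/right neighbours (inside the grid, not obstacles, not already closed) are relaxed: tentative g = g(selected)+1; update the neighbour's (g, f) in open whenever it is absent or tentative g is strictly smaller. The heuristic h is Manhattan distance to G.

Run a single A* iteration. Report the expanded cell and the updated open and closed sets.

step 1: expand (3,3) (f=6, h=5) → closed; open now [(2,3) g=2 f=6, (3,2) g=2 f=8, (3,4) g=2 f=6, (4,2) g=1 f=8, (4,4) g=1 f=6, (5,3) g=1 f=8]

expanded=(3,3); open=[(2,3) g=2 f=6, (3,2) g=2 f=8, (3,4) g=2 f=6, (4,2) g=1 f=8, (4,4) g=1 f=6, (5,3) g=1 f=8]; closed=[(3,3), (4,3)]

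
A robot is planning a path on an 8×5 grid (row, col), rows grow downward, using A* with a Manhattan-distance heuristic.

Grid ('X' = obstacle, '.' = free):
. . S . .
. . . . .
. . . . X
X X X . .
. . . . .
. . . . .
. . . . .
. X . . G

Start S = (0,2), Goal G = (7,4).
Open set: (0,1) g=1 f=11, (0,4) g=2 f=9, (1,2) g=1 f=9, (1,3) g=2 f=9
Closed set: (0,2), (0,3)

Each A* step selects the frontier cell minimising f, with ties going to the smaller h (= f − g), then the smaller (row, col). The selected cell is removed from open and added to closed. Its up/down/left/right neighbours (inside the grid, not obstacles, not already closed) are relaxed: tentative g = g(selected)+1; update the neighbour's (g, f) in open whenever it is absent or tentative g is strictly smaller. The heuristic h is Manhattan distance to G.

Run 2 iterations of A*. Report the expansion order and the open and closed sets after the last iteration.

order=[(0,4) → (1,4)]; open=[(0,1) g=1 f=11, (1,2) g=1 f=9, (1,3) g=2 f=9]; closed=[(0,2), (0,3), (0,4), (1,4)]

step 1: expand (0,4) (f=9, h=7) → closed; open now [(0,1) g=1 f=11, (1,2) g=1 f=9, (1,3) g=2 f=9, (1,4) g=3 f=9]
step 2: expand (1,4) (f=9, h=6) → closed; open now [(0,1) g=1 f=11, (1,2) g=1 f=9, (1,3) g=2 f=9]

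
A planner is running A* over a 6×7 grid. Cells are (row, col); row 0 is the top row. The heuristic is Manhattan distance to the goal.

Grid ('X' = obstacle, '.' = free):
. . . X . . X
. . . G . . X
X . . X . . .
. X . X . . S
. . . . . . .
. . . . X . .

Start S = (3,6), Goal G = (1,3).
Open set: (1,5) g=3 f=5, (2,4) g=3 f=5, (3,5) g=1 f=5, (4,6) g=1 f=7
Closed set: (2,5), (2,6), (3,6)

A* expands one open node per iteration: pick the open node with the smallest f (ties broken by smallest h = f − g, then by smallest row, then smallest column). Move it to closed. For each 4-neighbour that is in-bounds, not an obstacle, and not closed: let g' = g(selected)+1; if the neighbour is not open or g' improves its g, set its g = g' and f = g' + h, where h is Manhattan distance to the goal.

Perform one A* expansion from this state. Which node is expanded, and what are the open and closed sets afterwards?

step 1: expand (1,5) (f=5, h=2) → closed; open now [(0,5) g=4 f=7, (1,4) g=4 f=5, (2,4) g=3 f=5, (3,5) g=1 f=5, (4,6) g=1 f=7]

expanded=(1,5); open=[(0,5) g=4 f=7, (1,4) g=4 f=5, (2,4) g=3 f=5, (3,5) g=1 f=5, (4,6) g=1 f=7]; closed=[(1,5), (2,5), (2,6), (3,6)]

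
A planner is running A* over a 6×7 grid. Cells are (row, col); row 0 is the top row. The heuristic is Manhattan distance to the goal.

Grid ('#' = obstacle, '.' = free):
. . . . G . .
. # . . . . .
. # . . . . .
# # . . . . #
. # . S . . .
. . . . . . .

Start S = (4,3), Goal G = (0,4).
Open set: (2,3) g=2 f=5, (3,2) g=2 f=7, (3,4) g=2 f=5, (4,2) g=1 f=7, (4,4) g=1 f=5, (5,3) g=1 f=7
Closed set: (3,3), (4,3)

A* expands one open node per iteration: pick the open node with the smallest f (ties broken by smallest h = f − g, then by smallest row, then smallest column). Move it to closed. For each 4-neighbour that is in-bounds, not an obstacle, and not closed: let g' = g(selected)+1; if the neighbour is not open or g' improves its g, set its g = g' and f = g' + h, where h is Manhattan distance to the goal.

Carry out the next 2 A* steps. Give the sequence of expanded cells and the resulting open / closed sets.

step 1: expand (2,3) (f=5, h=3) → closed; open now [(1,3) g=3 f=5, (2,2) g=3 f=7, (2,4) g=3 f=5, (3,2) g=2 f=7, (3,4) g=2 f=5, (4,2) g=1 f=7, (4,4) g=1 f=5, (5,3) g=1 f=7]
step 2: expand (1,3) (f=5, h=2) → closed; open now [(0,3) g=4 f=5, (1,2) g=4 f=7, (1,4) g=4 f=5, (2,2) g=3 f=7, (2,4) g=3 f=5, (3,2) g=2 f=7, (3,4) g=2 f=5, (4,2) g=1 f=7, (4,4) g=1 f=5, (5,3) g=1 f=7]

order=[(2,3) → (1,3)]; open=[(0,3) g=4 f=5, (1,2) g=4 f=7, (1,4) g=4 f=5, (2,2) g=3 f=7, (2,4) g=3 f=5, (3,2) g=2 f=7, (3,4) g=2 f=5, (4,2) g=1 f=7, (4,4) g=1 f=5, (5,3) g=1 f=7]; closed=[(1,3), (2,3), (3,3), (4,3)]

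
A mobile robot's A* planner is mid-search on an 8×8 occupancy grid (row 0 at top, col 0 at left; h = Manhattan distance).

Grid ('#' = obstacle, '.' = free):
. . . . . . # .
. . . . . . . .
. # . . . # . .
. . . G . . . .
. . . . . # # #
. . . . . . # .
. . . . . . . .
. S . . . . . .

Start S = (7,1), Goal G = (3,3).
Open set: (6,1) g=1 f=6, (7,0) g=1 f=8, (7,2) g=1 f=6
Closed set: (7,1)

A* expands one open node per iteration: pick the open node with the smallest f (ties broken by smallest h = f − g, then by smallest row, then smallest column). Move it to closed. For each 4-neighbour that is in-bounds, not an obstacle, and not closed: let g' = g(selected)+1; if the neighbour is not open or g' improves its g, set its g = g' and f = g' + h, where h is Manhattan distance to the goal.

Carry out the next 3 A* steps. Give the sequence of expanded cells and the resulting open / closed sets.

step 1: expand (6,1) (f=6, h=5) → closed; open now [(5,1) g=2 f=6, (6,0) g=2 f=8, (6,2) g=2 f=6, (7,0) g=1 f=8, (7,2) g=1 f=6]
step 2: expand (5,1) (f=6, h=4) → closed; open now [(4,1) g=3 f=6, (5,0) g=3 f=8, (5,2) g=3 f=6, (6,0) g=2 f=8, (6,2) g=2 f=6, (7,0) g=1 f=8, (7,2) g=1 f=6]
step 3: expand (4,1) (f=6, h=3) → closed; open now [(3,1) g=4 f=6, (4,0) g=4 f=8, (4,2) g=4 f=6, (5,0) g=3 f=8, (5,2) g=3 f=6, (6,0) g=2 f=8, (6,2) g=2 f=6, (7,0) g=1 f=8, (7,2) g=1 f=6]

order=[(6,1) → (5,1) → (4,1)]; open=[(3,1) g=4 f=6, (4,0) g=4 f=8, (4,2) g=4 f=6, (5,0) g=3 f=8, (5,2) g=3 f=6, (6,0) g=2 f=8, (6,2) g=2 f=6, (7,0) g=1 f=8, (7,2) g=1 f=6]; closed=[(4,1), (5,1), (6,1), (7,1)]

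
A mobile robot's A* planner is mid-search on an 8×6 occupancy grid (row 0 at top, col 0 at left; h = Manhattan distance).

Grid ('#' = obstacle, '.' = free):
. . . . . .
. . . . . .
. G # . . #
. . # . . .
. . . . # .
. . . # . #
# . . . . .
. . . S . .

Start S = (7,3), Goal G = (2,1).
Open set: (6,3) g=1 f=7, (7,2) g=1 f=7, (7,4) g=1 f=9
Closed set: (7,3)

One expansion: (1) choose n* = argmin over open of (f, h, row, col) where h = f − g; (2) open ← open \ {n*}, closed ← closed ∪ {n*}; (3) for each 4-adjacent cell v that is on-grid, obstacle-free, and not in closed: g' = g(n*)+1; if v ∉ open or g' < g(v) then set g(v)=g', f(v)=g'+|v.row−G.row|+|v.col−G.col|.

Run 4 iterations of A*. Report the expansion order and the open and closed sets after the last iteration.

order=[(6,3) → (6,2) → (5,2) → (4,2)]; open=[(4,1) g=5 f=7, (4,3) g=5 f=9, (5,1) g=4 f=7, (6,1) g=3 f=7, (6,4) g=2 f=9, (7,2) g=1 f=7, (7,4) g=1 f=9]; closed=[(4,2), (5,2), (6,2), (6,3), (7,3)]

step 1: expand (6,3) (f=7, h=6) → closed; open now [(6,2) g=2 f=7, (6,4) g=2 f=9, (7,2) g=1 f=7, (7,4) g=1 f=9]
step 2: expand (6,2) (f=7, h=5) → closed; open now [(5,2) g=3 f=7, (6,1) g=3 f=7, (6,4) g=2 f=9, (7,2) g=1 f=7, (7,4) g=1 f=9]
step 3: expand (5,2) (f=7, h=4) → closed; open now [(4,2) g=4 f=7, (5,1) g=4 f=7, (6,1) g=3 f=7, (6,4) g=2 f=9, (7,2) g=1 f=7, (7,4) g=1 f=9]
step 4: expand (4,2) (f=7, h=3) → closed; open now [(4,1) g=5 f=7, (4,3) g=5 f=9, (5,1) g=4 f=7, (6,1) g=3 f=7, (6,4) g=2 f=9, (7,2) g=1 f=7, (7,4) g=1 f=9]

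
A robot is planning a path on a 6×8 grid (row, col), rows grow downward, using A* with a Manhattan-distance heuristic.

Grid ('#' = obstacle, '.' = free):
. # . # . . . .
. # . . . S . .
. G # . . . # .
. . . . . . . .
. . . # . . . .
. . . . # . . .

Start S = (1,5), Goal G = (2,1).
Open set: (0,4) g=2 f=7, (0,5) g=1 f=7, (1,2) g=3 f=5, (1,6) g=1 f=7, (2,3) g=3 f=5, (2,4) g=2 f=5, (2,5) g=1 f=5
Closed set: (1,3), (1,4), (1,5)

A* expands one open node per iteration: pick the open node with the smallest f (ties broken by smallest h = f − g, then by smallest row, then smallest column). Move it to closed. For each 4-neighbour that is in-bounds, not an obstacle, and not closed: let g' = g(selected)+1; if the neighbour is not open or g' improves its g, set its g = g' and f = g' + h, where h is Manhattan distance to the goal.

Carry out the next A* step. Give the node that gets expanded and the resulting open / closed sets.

step 1: expand (1,2) (f=5, h=2) → closed; open now [(0,2) g=4 f=7, (0,4) g=2 f=7, (0,5) g=1 f=7, (1,6) g=1 f=7, (2,3) g=3 f=5, (2,4) g=2 f=5, (2,5) g=1 f=5]

expanded=(1,2); open=[(0,2) g=4 f=7, (0,4) g=2 f=7, (0,5) g=1 f=7, (1,6) g=1 f=7, (2,3) g=3 f=5, (2,4) g=2 f=5, (2,5) g=1 f=5]; closed=[(1,2), (1,3), (1,4), (1,5)]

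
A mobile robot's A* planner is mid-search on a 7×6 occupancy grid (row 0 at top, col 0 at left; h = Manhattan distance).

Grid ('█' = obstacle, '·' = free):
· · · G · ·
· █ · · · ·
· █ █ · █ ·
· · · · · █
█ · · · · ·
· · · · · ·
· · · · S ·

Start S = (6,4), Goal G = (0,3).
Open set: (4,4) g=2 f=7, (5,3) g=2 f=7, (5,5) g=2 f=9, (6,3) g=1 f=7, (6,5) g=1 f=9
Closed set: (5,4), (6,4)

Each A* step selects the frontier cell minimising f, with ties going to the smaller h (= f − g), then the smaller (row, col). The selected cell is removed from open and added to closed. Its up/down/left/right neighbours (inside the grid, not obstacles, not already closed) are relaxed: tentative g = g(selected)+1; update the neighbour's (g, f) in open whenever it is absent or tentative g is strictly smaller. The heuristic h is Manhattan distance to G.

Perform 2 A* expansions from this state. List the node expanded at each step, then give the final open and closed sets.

step 1: expand (4,4) (f=7, h=5) → closed; open now [(3,4) g=3 f=7, (4,3) g=3 f=7, (4,5) g=3 f=9, (5,3) g=2 f=7, (5,5) g=2 f=9, (6,3) g=1 f=7, (6,5) g=1 f=9]
step 2: expand (3,4) (f=7, h=4) → closed; open now [(3,3) g=4 f=7, (4,3) g=3 f=7, (4,5) g=3 f=9, (5,3) g=2 f=7, (5,5) g=2 f=9, (6,3) g=1 f=7, (6,5) g=1 f=9]

order=[(4,4) → (3,4)]; open=[(3,3) g=4 f=7, (4,3) g=3 f=7, (4,5) g=3 f=9, (5,3) g=2 f=7, (5,5) g=2 f=9, (6,3) g=1 f=7, (6,5) g=1 f=9]; closed=[(3,4), (4,4), (5,4), (6,4)]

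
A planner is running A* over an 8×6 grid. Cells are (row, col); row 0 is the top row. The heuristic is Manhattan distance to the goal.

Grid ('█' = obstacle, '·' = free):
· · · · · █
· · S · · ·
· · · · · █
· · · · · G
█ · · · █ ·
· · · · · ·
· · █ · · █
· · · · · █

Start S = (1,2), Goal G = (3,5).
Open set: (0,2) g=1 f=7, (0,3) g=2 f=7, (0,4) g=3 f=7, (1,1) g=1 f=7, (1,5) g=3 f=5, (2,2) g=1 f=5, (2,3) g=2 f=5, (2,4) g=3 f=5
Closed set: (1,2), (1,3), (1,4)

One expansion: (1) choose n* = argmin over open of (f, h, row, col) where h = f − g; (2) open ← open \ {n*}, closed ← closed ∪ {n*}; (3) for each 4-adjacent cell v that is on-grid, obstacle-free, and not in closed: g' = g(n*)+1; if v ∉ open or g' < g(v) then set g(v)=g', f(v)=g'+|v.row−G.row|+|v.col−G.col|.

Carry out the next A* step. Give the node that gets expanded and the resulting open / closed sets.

step 1: expand (1,5) (f=5, h=2) → closed; open now [(0,2) g=1 f=7, (0,3) g=2 f=7, (0,4) g=3 f=7, (1,1) g=1 f=7, (2,2) g=1 f=5, (2,3) g=2 f=5, (2,4) g=3 f=5]

expanded=(1,5); open=[(0,2) g=1 f=7, (0,3) g=2 f=7, (0,4) g=3 f=7, (1,1) g=1 f=7, (2,2) g=1 f=5, (2,3) g=2 f=5, (2,4) g=3 f=5]; closed=[(1,2), (1,3), (1,4), (1,5)]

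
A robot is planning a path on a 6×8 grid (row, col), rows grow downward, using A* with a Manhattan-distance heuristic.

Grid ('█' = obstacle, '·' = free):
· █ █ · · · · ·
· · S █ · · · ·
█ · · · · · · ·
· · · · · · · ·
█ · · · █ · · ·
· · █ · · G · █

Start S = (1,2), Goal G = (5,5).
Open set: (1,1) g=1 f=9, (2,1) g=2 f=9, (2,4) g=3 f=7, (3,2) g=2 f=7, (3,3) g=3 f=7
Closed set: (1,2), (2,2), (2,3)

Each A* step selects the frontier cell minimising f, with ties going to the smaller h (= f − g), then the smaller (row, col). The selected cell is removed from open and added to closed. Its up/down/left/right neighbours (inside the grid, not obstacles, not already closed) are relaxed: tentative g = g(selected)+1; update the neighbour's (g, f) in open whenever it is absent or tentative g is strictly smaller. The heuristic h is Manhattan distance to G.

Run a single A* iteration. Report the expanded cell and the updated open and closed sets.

step 1: expand (2,4) (f=7, h=4) → closed; open now [(1,1) g=1 f=9, (1,4) g=4 f=9, (2,1) g=2 f=9, (2,5) g=4 f=7, (3,2) g=2 f=7, (3,3) g=3 f=7, (3,4) g=4 f=7]

expanded=(2,4); open=[(1,1) g=1 f=9, (1,4) g=4 f=9, (2,1) g=2 f=9, (2,5) g=4 f=7, (3,2) g=2 f=7, (3,3) g=3 f=7, (3,4) g=4 f=7]; closed=[(1,2), (2,2), (2,3), (2,4)]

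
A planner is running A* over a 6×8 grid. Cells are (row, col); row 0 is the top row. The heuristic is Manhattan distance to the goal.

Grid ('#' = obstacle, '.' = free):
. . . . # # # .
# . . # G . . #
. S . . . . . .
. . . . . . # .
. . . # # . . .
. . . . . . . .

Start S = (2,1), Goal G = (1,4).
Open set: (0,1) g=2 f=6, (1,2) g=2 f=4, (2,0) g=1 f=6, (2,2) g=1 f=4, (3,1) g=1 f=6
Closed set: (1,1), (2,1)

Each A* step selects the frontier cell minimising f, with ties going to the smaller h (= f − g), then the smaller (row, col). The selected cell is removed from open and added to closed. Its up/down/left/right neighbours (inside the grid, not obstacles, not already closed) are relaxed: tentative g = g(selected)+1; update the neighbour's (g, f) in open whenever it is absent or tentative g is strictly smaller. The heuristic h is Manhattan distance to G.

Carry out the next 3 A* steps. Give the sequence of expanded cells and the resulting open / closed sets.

order=[(1,2) → (2,2) → (2,3)]; open=[(0,1) g=2 f=6, (0,2) g=3 f=6, (2,0) g=1 f=6, (2,4) g=3 f=4, (3,1) g=1 f=6, (3,2) g=2 f=6, (3,3) g=3 f=6]; closed=[(1,1), (1,2), (2,1), (2,2), (2,3)]

step 1: expand (1,2) (f=4, h=2) → closed; open now [(0,1) g=2 f=6, (0,2) g=3 f=6, (2,0) g=1 f=6, (2,2) g=1 f=4, (3,1) g=1 f=6]
step 2: expand (2,2) (f=4, h=3) → closed; open now [(0,1) g=2 f=6, (0,2) g=3 f=6, (2,0) g=1 f=6, (2,3) g=2 f=4, (3,1) g=1 f=6, (3,2) g=2 f=6]
step 3: expand (2,3) (f=4, h=2) → closed; open now [(0,1) g=2 f=6, (0,2) g=3 f=6, (2,0) g=1 f=6, (2,4) g=3 f=4, (3,1) g=1 f=6, (3,2) g=2 f=6, (3,3) g=3 f=6]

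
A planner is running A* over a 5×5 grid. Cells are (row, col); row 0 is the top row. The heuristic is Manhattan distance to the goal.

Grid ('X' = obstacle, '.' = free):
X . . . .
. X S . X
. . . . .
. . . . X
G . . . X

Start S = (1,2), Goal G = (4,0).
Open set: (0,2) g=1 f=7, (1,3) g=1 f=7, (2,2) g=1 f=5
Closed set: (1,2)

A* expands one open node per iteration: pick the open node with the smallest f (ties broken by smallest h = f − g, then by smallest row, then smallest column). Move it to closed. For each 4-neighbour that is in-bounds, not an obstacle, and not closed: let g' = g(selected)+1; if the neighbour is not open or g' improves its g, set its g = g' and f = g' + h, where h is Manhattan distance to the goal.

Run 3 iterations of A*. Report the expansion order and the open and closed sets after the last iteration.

order=[(2,2) → (2,1) → (2,0)]; open=[(0,2) g=1 f=7, (1,0) g=4 f=7, (1,3) g=1 f=7, (2,3) g=2 f=7, (3,0) g=4 f=5, (3,1) g=3 f=5, (3,2) g=2 f=5]; closed=[(1,2), (2,0), (2,1), (2,2)]

step 1: expand (2,2) (f=5, h=4) → closed; open now [(0,2) g=1 f=7, (1,3) g=1 f=7, (2,1) g=2 f=5, (2,3) g=2 f=7, (3,2) g=2 f=5]
step 2: expand (2,1) (f=5, h=3) → closed; open now [(0,2) g=1 f=7, (1,3) g=1 f=7, (2,0) g=3 f=5, (2,3) g=2 f=7, (3,1) g=3 f=5, (3,2) g=2 f=5]
step 3: expand (2,0) (f=5, h=2) → closed; open now [(0,2) g=1 f=7, (1,0) g=4 f=7, (1,3) g=1 f=7, (2,3) g=2 f=7, (3,0) g=4 f=5, (3,1) g=3 f=5, (3,2) g=2 f=5]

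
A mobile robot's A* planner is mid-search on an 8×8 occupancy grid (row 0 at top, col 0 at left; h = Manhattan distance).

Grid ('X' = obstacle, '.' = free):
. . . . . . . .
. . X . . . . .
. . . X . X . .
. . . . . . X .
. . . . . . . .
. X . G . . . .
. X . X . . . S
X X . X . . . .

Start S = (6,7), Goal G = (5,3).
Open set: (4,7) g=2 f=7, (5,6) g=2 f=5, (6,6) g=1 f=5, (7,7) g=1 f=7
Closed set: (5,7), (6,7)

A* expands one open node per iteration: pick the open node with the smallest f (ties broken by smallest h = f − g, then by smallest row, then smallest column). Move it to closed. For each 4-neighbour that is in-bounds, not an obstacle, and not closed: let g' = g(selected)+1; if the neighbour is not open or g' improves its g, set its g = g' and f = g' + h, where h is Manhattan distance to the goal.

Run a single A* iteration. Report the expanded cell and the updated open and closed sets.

step 1: expand (5,6) (f=5, h=3) → closed; open now [(4,6) g=3 f=7, (4,7) g=2 f=7, (5,5) g=3 f=5, (6,6) g=1 f=5, (7,7) g=1 f=7]

expanded=(5,6); open=[(4,6) g=3 f=7, (4,7) g=2 f=7, (5,5) g=3 f=5, (6,6) g=1 f=5, (7,7) g=1 f=7]; closed=[(5,6), (5,7), (6,7)]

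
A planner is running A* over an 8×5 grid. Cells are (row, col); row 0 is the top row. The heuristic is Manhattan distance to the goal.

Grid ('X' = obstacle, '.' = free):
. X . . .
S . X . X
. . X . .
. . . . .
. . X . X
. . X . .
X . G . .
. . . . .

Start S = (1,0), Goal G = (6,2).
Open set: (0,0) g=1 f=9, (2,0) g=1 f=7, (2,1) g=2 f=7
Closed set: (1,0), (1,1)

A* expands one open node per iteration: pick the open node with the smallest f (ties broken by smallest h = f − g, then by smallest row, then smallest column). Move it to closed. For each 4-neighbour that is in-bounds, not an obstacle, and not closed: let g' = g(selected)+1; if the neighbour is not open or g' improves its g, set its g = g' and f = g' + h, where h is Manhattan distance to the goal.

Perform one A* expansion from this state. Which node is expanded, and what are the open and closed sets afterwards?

step 1: expand (2,1) (f=7, h=5) → closed; open now [(0,0) g=1 f=9, (2,0) g=1 f=7, (3,1) g=3 f=7]

expanded=(2,1); open=[(0,0) g=1 f=9, (2,0) g=1 f=7, (3,1) g=3 f=7]; closed=[(1,0), (1,1), (2,1)]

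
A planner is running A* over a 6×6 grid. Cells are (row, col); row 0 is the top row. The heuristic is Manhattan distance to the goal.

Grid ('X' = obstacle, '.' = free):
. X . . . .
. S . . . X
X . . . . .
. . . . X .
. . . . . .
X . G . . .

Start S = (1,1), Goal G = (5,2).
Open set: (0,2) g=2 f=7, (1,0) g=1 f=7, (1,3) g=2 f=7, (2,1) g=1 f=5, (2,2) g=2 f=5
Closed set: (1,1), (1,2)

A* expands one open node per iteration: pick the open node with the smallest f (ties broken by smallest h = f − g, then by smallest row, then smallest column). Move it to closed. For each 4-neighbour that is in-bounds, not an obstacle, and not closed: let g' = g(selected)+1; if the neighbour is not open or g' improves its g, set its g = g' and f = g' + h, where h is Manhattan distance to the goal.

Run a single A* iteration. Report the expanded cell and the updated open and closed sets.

expanded=(2,2); open=[(0,2) g=2 f=7, (1,0) g=1 f=7, (1,3) g=2 f=7, (2,1) g=1 f=5, (2,3) g=3 f=7, (3,2) g=3 f=5]; closed=[(1,1), (1,2), (2,2)]

step 1: expand (2,2) (f=5, h=3) → closed; open now [(0,2) g=2 f=7, (1,0) g=1 f=7, (1,3) g=2 f=7, (2,1) g=1 f=5, (2,3) g=3 f=7, (3,2) g=3 f=5]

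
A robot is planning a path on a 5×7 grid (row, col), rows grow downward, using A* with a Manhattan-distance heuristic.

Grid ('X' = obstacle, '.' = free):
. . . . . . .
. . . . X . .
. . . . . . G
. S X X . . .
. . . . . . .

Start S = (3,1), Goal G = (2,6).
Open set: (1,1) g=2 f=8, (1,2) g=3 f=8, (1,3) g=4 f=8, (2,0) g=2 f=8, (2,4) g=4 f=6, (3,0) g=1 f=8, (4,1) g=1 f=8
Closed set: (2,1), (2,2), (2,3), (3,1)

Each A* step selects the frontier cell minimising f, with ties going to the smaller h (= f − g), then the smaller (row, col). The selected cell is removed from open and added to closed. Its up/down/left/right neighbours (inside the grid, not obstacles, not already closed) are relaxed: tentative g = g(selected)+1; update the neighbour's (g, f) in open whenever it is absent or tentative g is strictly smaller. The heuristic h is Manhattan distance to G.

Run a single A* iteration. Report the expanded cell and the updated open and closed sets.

step 1: expand (2,4) (f=6, h=2) → closed; open now [(1,1) g=2 f=8, (1,2) g=3 f=8, (1,3) g=4 f=8, (2,0) g=2 f=8, (2,5) g=5 f=6, (3,0) g=1 f=8, (3,4) g=5 f=8, (4,1) g=1 f=8]

expanded=(2,4); open=[(1,1) g=2 f=8, (1,2) g=3 f=8, (1,3) g=4 f=8, (2,0) g=2 f=8, (2,5) g=5 f=6, (3,0) g=1 f=8, (3,4) g=5 f=8, (4,1) g=1 f=8]; closed=[(2,1), (2,2), (2,3), (2,4), (3,1)]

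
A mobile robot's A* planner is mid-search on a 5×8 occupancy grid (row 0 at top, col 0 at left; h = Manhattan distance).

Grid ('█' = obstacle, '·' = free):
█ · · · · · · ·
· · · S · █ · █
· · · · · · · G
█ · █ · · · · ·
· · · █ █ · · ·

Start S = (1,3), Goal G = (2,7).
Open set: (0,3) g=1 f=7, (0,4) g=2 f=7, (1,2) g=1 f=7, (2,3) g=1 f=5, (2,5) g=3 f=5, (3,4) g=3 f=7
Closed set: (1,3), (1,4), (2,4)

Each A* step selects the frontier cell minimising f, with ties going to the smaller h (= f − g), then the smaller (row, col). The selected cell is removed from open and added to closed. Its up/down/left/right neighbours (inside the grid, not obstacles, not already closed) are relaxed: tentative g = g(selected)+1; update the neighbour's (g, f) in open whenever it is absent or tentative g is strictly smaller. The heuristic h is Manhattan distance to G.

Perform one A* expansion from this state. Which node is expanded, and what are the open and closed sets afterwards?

expanded=(2,5); open=[(0,3) g=1 f=7, (0,4) g=2 f=7, (1,2) g=1 f=7, (2,3) g=1 f=5, (2,6) g=4 f=5, (3,4) g=3 f=7, (3,5) g=4 f=7]; closed=[(1,3), (1,4), (2,4), (2,5)]

step 1: expand (2,5) (f=5, h=2) → closed; open now [(0,3) g=1 f=7, (0,4) g=2 f=7, (1,2) g=1 f=7, (2,3) g=1 f=5, (2,6) g=4 f=5, (3,4) g=3 f=7, (3,5) g=4 f=7]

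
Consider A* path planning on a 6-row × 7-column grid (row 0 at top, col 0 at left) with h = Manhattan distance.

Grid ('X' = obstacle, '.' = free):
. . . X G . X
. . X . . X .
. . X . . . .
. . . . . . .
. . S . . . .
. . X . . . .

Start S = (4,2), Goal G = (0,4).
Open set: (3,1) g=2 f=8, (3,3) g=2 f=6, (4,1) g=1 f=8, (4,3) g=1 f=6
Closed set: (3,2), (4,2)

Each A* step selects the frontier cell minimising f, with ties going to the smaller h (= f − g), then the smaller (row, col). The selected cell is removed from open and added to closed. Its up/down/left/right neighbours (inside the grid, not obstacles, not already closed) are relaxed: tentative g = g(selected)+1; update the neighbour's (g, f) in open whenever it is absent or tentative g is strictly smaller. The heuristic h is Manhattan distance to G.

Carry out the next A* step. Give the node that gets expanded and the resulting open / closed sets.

expanded=(3,3); open=[(2,3) g=3 f=6, (3,1) g=2 f=8, (3,4) g=3 f=6, (4,1) g=1 f=8, (4,3) g=1 f=6]; closed=[(3,2), (3,3), (4,2)]

step 1: expand (3,3) (f=6, h=4) → closed; open now [(2,3) g=3 f=6, (3,1) g=2 f=8, (3,4) g=3 f=6, (4,1) g=1 f=8, (4,3) g=1 f=6]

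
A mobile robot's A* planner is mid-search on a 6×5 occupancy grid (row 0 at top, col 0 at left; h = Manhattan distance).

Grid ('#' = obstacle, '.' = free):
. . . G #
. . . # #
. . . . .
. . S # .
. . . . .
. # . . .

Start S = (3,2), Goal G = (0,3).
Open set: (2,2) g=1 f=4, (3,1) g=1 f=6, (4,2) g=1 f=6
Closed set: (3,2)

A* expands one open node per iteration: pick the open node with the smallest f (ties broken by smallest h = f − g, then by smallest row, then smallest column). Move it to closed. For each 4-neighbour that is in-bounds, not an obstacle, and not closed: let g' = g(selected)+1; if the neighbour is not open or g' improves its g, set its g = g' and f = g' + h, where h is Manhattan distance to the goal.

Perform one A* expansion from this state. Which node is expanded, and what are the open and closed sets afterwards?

step 1: expand (2,2) (f=4, h=3) → closed; open now [(1,2) g=2 f=4, (2,1) g=2 f=6, (2,3) g=2 f=4, (3,1) g=1 f=6, (4,2) g=1 f=6]

expanded=(2,2); open=[(1,2) g=2 f=4, (2,1) g=2 f=6, (2,3) g=2 f=4, (3,1) g=1 f=6, (4,2) g=1 f=6]; closed=[(2,2), (3,2)]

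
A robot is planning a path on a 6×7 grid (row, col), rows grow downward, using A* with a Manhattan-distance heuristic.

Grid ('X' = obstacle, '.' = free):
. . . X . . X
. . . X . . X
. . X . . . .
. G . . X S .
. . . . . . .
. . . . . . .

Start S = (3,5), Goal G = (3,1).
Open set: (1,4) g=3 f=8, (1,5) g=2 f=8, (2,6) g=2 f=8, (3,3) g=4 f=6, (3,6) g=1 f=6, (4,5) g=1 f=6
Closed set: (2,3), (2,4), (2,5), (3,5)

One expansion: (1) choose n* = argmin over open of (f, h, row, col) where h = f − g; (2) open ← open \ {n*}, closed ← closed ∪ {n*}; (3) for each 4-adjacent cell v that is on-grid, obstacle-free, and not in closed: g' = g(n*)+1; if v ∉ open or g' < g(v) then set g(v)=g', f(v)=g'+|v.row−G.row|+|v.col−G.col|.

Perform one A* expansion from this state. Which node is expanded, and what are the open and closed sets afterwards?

step 1: expand (3,3) (f=6, h=2) → closed; open now [(1,4) g=3 f=8, (1,5) g=2 f=8, (2,6) g=2 f=8, (3,2) g=5 f=6, (3,6) g=1 f=6, (4,3) g=5 f=8, (4,5) g=1 f=6]

expanded=(3,3); open=[(1,4) g=3 f=8, (1,5) g=2 f=8, (2,6) g=2 f=8, (3,2) g=5 f=6, (3,6) g=1 f=6, (4,3) g=5 f=8, (4,5) g=1 f=6]; closed=[(2,3), (2,4), (2,5), (3,3), (3,5)]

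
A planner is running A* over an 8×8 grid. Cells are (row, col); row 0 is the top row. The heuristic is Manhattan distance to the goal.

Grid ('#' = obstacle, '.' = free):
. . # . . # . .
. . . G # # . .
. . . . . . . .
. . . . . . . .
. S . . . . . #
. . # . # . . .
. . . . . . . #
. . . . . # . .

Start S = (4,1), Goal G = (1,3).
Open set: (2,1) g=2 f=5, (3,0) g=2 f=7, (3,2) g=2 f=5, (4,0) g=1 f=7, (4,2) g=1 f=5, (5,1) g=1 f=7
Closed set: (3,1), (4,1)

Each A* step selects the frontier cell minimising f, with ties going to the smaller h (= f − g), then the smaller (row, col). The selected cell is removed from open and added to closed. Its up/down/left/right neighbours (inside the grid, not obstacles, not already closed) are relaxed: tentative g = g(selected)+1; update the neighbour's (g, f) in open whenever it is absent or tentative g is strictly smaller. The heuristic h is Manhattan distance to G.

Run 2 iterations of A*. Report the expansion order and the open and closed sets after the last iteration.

order=[(2,1) → (1,1)]; open=[(0,1) g=4 f=7, (1,0) g=4 f=7, (1,2) g=4 f=5, (2,0) g=3 f=7, (2,2) g=3 f=5, (3,0) g=2 f=7, (3,2) g=2 f=5, (4,0) g=1 f=7, (4,2) g=1 f=5, (5,1) g=1 f=7]; closed=[(1,1), (2,1), (3,1), (4,1)]

step 1: expand (2,1) (f=5, h=3) → closed; open now [(1,1) g=3 f=5, (2,0) g=3 f=7, (2,2) g=3 f=5, (3,0) g=2 f=7, (3,2) g=2 f=5, (4,0) g=1 f=7, (4,2) g=1 f=5, (5,1) g=1 f=7]
step 2: expand (1,1) (f=5, h=2) → closed; open now [(0,1) g=4 f=7, (1,0) g=4 f=7, (1,2) g=4 f=5, (2,0) g=3 f=7, (2,2) g=3 f=5, (3,0) g=2 f=7, (3,2) g=2 f=5, (4,0) g=1 f=7, (4,2) g=1 f=5, (5,1) g=1 f=7]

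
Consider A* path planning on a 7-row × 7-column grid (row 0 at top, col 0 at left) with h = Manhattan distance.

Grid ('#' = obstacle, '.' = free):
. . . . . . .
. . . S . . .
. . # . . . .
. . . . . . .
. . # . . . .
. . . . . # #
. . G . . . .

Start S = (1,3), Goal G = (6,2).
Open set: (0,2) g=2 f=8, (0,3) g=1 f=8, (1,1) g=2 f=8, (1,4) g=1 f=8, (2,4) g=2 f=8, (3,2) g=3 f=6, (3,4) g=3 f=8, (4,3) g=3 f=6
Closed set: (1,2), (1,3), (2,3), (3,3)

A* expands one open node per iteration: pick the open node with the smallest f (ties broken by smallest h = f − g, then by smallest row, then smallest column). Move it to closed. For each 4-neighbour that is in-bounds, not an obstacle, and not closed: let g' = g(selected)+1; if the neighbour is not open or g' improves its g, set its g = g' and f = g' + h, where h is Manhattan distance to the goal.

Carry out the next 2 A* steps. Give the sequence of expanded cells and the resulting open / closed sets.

order=[(3,2) → (4,3)]; open=[(0,2) g=2 f=8, (0,3) g=1 f=8, (1,1) g=2 f=8, (1,4) g=1 f=8, (2,4) g=2 f=8, (3,1) g=4 f=8, (3,4) g=3 f=8, (4,4) g=4 f=8, (5,3) g=4 f=6]; closed=[(1,2), (1,3), (2,3), (3,2), (3,3), (4,3)]

step 1: expand (3,2) (f=6, h=3) → closed; open now [(0,2) g=2 f=8, (0,3) g=1 f=8, (1,1) g=2 f=8, (1,4) g=1 f=8, (2,4) g=2 f=8, (3,1) g=4 f=8, (3,4) g=3 f=8, (4,3) g=3 f=6]
step 2: expand (4,3) (f=6, h=3) → closed; open now [(0,2) g=2 f=8, (0,3) g=1 f=8, (1,1) g=2 f=8, (1,4) g=1 f=8, (2,4) g=2 f=8, (3,1) g=4 f=8, (3,4) g=3 f=8, (4,4) g=4 f=8, (5,3) g=4 f=6]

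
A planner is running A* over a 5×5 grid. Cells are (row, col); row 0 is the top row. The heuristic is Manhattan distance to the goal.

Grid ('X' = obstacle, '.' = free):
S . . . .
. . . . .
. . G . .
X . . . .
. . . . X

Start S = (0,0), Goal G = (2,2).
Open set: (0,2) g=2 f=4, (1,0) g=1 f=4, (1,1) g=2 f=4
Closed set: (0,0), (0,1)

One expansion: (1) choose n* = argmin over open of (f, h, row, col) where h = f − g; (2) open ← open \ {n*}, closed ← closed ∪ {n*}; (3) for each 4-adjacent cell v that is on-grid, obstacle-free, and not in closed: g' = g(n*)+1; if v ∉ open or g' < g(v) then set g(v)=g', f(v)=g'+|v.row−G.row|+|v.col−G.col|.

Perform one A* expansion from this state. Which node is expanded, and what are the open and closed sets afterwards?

expanded=(0,2); open=[(0,3) g=3 f=6, (1,0) g=1 f=4, (1,1) g=2 f=4, (1,2) g=3 f=4]; closed=[(0,0), (0,1), (0,2)]

step 1: expand (0,2) (f=4, h=2) → closed; open now [(0,3) g=3 f=6, (1,0) g=1 f=4, (1,1) g=2 f=4, (1,2) g=3 f=4]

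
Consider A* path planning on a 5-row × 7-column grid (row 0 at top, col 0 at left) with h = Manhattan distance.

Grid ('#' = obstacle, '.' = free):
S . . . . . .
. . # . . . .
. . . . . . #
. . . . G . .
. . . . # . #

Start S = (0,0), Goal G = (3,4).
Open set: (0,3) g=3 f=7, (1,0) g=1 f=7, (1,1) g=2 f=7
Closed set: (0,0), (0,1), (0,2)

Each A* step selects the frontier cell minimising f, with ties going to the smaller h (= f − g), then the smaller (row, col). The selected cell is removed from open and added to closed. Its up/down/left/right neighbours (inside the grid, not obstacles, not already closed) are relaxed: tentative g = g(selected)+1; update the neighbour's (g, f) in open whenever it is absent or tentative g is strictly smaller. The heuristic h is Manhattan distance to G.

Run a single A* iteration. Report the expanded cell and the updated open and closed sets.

expanded=(0,3); open=[(0,4) g=4 f=7, (1,0) g=1 f=7, (1,1) g=2 f=7, (1,3) g=4 f=7]; closed=[(0,0), (0,1), (0,2), (0,3)]

step 1: expand (0,3) (f=7, h=4) → closed; open now [(0,4) g=4 f=7, (1,0) g=1 f=7, (1,1) g=2 f=7, (1,3) g=4 f=7]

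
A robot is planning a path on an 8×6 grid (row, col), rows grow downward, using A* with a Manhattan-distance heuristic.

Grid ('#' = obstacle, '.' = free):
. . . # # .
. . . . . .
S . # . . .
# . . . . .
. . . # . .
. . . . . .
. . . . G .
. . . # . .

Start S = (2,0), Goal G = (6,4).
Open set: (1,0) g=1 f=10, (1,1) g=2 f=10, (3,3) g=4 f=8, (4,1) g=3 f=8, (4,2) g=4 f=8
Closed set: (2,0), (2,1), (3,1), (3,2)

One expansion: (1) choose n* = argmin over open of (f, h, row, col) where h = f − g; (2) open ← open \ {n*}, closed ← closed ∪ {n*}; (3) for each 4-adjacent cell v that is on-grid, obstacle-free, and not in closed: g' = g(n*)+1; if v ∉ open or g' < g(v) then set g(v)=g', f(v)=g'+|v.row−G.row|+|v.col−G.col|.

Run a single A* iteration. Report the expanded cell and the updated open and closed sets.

step 1: expand (3,3) (f=8, h=4) → closed; open now [(1,0) g=1 f=10, (1,1) g=2 f=10, (2,3) g=5 f=10, (3,4) g=5 f=8, (4,1) g=3 f=8, (4,2) g=4 f=8]

expanded=(3,3); open=[(1,0) g=1 f=10, (1,1) g=2 f=10, (2,3) g=5 f=10, (3,4) g=5 f=8, (4,1) g=3 f=8, (4,2) g=4 f=8]; closed=[(2,0), (2,1), (3,1), (3,2), (3,3)]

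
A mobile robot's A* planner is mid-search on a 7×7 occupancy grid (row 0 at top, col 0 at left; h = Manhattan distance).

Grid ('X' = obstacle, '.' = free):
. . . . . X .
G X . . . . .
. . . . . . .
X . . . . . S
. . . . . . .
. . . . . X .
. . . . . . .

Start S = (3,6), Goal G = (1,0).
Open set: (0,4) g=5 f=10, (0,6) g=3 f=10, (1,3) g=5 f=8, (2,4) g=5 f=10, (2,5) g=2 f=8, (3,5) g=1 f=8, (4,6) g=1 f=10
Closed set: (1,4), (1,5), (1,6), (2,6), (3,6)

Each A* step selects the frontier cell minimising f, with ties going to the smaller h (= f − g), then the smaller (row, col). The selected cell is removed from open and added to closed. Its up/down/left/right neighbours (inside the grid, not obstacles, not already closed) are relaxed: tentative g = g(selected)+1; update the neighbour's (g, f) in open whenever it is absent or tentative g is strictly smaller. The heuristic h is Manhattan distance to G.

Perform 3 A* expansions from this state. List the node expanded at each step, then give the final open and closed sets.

order=[(1,3) → (1,2) → (2,5)]; open=[(0,2) g=7 f=10, (0,3) g=6 f=10, (0,4) g=5 f=10, (0,6) g=3 f=10, (2,2) g=7 f=10, (2,3) g=6 f=10, (2,4) g=3 f=8, (3,5) g=1 f=8, (4,6) g=1 f=10]; closed=[(1,2), (1,3), (1,4), (1,5), (1,6), (2,5), (2,6), (3,6)]

step 1: expand (1,3) (f=8, h=3) → closed; open now [(0,3) g=6 f=10, (0,4) g=5 f=10, (0,6) g=3 f=10, (1,2) g=6 f=8, (2,3) g=6 f=10, (2,4) g=5 f=10, (2,5) g=2 f=8, (3,5) g=1 f=8, (4,6) g=1 f=10]
step 2: expand (1,2) (f=8, h=2) → closed; open now [(0,2) g=7 f=10, (0,3) g=6 f=10, (0,4) g=5 f=10, (0,6) g=3 f=10, (2,2) g=7 f=10, (2,3) g=6 f=10, (2,4) g=5 f=10, (2,5) g=2 f=8, (3,5) g=1 f=8, (4,6) g=1 f=10]
step 3: expand (2,5) (f=8, h=6) → closed; open now [(0,2) g=7 f=10, (0,3) g=6 f=10, (0,4) g=5 f=10, (0,6) g=3 f=10, (2,2) g=7 f=10, (2,3) g=6 f=10, (2,4) g=3 f=8, (3,5) g=1 f=8, (4,6) g=1 f=10]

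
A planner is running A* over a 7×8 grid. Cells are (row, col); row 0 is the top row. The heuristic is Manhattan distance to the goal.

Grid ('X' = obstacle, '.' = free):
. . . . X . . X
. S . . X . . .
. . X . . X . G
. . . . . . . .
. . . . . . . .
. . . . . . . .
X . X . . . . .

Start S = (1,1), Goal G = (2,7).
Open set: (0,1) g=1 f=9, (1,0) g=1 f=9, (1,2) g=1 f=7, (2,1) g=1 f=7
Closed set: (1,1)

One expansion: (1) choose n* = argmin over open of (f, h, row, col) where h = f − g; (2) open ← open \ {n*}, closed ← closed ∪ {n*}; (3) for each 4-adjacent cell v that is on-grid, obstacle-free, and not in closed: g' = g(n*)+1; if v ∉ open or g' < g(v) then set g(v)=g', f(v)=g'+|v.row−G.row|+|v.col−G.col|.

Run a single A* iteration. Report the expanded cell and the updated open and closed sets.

step 1: expand (1,2) (f=7, h=6) → closed; open now [(0,1) g=1 f=9, (0,2) g=2 f=9, (1,0) g=1 f=9, (1,3) g=2 f=7, (2,1) g=1 f=7]

expanded=(1,2); open=[(0,1) g=1 f=9, (0,2) g=2 f=9, (1,0) g=1 f=9, (1,3) g=2 f=7, (2,1) g=1 f=7]; closed=[(1,1), (1,2)]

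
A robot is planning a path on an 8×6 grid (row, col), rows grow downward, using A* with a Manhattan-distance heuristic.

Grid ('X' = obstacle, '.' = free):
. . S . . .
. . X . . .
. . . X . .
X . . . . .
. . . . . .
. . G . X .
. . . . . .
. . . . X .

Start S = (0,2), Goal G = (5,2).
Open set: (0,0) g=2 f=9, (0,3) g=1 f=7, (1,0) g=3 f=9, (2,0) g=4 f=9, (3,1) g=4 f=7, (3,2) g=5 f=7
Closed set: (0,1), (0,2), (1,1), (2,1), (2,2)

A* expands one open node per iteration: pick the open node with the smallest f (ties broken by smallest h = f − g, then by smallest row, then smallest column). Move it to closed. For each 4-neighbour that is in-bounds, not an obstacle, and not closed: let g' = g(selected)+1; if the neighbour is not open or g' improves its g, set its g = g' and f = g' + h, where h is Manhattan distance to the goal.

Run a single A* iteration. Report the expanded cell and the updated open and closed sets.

expanded=(3,2); open=[(0,0) g=2 f=9, (0,3) g=1 f=7, (1,0) g=3 f=9, (2,0) g=4 f=9, (3,1) g=4 f=7, (3,3) g=6 f=9, (4,2) g=6 f=7]; closed=[(0,1), (0,2), (1,1), (2,1), (2,2), (3,2)]

step 1: expand (3,2) (f=7, h=2) → closed; open now [(0,0) g=2 f=9, (0,3) g=1 f=7, (1,0) g=3 f=9, (2,0) g=4 f=9, (3,1) g=4 f=7, (3,3) g=6 f=9, (4,2) g=6 f=7]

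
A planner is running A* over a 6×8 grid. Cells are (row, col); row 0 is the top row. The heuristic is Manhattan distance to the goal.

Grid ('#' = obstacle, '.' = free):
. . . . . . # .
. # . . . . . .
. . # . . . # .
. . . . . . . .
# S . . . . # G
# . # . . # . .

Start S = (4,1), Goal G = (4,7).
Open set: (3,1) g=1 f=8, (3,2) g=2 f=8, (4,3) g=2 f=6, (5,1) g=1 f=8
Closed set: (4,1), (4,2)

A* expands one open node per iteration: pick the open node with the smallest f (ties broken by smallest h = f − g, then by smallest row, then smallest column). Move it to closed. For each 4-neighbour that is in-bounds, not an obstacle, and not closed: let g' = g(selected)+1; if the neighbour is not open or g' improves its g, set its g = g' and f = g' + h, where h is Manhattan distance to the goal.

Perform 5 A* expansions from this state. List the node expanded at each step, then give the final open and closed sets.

order=[(4,3) → (4,4) → (4,5) → (3,5) → (3,6)]; open=[(2,5) g=6 f=10, (3,1) g=1 f=8, (3,2) g=2 f=8, (3,3) g=3 f=8, (3,4) g=4 f=8, (3,7) g=7 f=8, (5,1) g=1 f=8, (5,3) g=3 f=8, (5,4) g=4 f=8]; closed=[(3,5), (3,6), (4,1), (4,2), (4,3), (4,4), (4,5)]

step 1: expand (4,3) (f=6, h=4) → closed; open now [(3,1) g=1 f=8, (3,2) g=2 f=8, (3,3) g=3 f=8, (4,4) g=3 f=6, (5,1) g=1 f=8, (5,3) g=3 f=8]
step 2: expand (4,4) (f=6, h=3) → closed; open now [(3,1) g=1 f=8, (3,2) g=2 f=8, (3,3) g=3 f=8, (3,4) g=4 f=8, (4,5) g=4 f=6, (5,1) g=1 f=8, (5,3) g=3 f=8, (5,4) g=4 f=8]
step 3: expand (4,5) (f=6, h=2) → closed; open now [(3,1) g=1 f=8, (3,2) g=2 f=8, (3,3) g=3 f=8, (3,4) g=4 f=8, (3,5) g=5 f=8, (5,1) g=1 f=8, (5,3) g=3 f=8, (5,4) g=4 f=8]
step 4: expand (3,5) (f=8, h=3) → closed; open now [(2,5) g=6 f=10, (3,1) g=1 f=8, (3,2) g=2 f=8, (3,3) g=3 f=8, (3,4) g=4 f=8, (3,6) g=6 f=8, (5,1) g=1 f=8, (5,3) g=3 f=8, (5,4) g=4 f=8]
step 5: expand (3,6) (f=8, h=2) → closed; open now [(2,5) g=6 f=10, (3,1) g=1 f=8, (3,2) g=2 f=8, (3,3) g=3 f=8, (3,4) g=4 f=8, (3,7) g=7 f=8, (5,1) g=1 f=8, (5,3) g=3 f=8, (5,4) g=4 f=8]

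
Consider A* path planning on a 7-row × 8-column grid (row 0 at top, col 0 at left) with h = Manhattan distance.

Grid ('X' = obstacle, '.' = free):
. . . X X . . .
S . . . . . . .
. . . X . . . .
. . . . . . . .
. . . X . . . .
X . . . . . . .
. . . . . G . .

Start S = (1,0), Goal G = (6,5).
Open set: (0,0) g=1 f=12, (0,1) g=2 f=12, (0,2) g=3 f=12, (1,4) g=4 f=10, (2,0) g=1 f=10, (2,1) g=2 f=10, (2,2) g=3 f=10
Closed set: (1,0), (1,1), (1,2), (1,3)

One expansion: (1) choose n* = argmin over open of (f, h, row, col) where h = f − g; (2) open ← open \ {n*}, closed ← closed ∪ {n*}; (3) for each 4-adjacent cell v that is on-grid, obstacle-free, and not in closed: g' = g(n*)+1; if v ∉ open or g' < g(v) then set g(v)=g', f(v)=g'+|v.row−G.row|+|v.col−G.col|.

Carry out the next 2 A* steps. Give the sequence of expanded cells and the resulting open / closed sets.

order=[(1,4) → (1,5)]; open=[(0,0) g=1 f=12, (0,1) g=2 f=12, (0,2) g=3 f=12, (0,5) g=6 f=12, (1,6) g=6 f=12, (2,0) g=1 f=10, (2,1) g=2 f=10, (2,2) g=3 f=10, (2,4) g=5 f=10, (2,5) g=6 f=10]; closed=[(1,0), (1,1), (1,2), (1,3), (1,4), (1,5)]

step 1: expand (1,4) (f=10, h=6) → closed; open now [(0,0) g=1 f=12, (0,1) g=2 f=12, (0,2) g=3 f=12, (1,5) g=5 f=10, (2,0) g=1 f=10, (2,1) g=2 f=10, (2,2) g=3 f=10, (2,4) g=5 f=10]
step 2: expand (1,5) (f=10, h=5) → closed; open now [(0,0) g=1 f=12, (0,1) g=2 f=12, (0,2) g=3 f=12, (0,5) g=6 f=12, (1,6) g=6 f=12, (2,0) g=1 f=10, (2,1) g=2 f=10, (2,2) g=3 f=10, (2,4) g=5 f=10, (2,5) g=6 f=10]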